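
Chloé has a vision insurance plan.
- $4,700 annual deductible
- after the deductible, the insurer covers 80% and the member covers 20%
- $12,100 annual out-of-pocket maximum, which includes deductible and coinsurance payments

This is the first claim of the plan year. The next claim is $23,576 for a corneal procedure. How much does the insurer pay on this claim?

Nothing has been paid toward the $4,700 deductible, so the first $4,700 of this charge is applied there.
After the $4,700 deductible portion, $23,576 − $4,700 = $18,876 is subject to coinsurance.
Member's 20% share of $18,876 is $3,775.20.
Member responsibility before any cap: $4,700 + $3,775.20 = $8,475.20.
Total out-of-pocket so far would be $0 + $8,475.20 = $8,475.20, below the $12,100 cap — no reduction.
Insurer pays the balance: $23,576 − $8,475.20 = $15,100.80.

$15,100.80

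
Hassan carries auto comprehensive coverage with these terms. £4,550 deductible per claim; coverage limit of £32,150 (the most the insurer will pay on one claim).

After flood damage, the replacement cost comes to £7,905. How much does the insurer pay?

£3,355

After the deductible, £7,905 − £4,550 = £3,355 remains.
£3,355 ≤ £32,150, so the limit doesn't bind; insurer pays £3,355.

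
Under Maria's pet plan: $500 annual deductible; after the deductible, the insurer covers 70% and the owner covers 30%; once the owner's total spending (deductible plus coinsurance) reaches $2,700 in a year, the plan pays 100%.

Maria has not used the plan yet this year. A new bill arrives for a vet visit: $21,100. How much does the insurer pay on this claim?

Nothing has been paid toward the $500 deductible, so the first $500 of this charge is applied there.
That leaves $21,100 − $500 = $20,600 for coinsurance.
Owner's 30% share of $20,600 is $6,180.
So the owner owes $500 + $6,180 = $6,680 before any cap.
That would bring total out-of-pocket to $6,680, past the $2,700 cap. The owner is capped at $2,700 − $0 = $2,700 on this claim.
The insurer covers the remainder: $21,100 − $2,700 = $18,400.

$18,400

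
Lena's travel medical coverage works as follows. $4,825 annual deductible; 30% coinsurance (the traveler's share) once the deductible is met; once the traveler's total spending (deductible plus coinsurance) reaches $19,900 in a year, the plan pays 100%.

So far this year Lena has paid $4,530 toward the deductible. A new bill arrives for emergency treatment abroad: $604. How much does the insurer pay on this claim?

Remaining deductible: $4,825 − $4,530 = $295.
The remaining $309 (= $604 − $295) moves to coinsurance.
Coinsurance: $309 × 30% = $92.70.
That puts the traveler's cost at $295 + $92.70 = $387.70 before any cap.
Cumulative spending $4,530 + $387.70 = $4,917.70 stays under the $19,900 maximum.
Insurer pays the balance: $604 − $387.70 = $216.30.

$216.30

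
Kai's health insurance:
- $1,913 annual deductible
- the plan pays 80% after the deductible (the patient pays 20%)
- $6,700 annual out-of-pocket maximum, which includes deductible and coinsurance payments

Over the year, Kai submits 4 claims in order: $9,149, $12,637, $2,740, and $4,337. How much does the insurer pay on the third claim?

$2,192

#1 ($9,149): $1,913 finishes the deductible; $7,236 goes to coinsurance; 20% of $7,236 = $1,447.20. Patient owes $3,360.20 (running OOP $3,360.20). Plan pays $9,149 − $3,360.20 = $5,788.80.
#2 ($12,637): deductible already satisfied, so patient's share is 20% × $12,637 = $2,527.40. Patient pays $2,527.40; OOP now $5,887.60. Plan pays $12,637 − $2,527.40 = $10,109.60.
#3 ($2,740): deductible met; 20% of $2,740 = $548. Patient owes $548 (running OOP $6,435.60). Plan pays $2,740 − $548 = $2,192.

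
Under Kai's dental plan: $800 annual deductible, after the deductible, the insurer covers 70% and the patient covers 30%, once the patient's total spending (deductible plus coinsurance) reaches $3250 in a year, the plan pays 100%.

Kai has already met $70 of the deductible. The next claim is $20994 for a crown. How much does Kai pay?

$3180

Remaining deductible: $800 − $70 = $730.
That leaves $20994 − $730 = $20264 for coinsurance.
Patient's 30% share of $20264 is $6079.20.
Patient responsibility before any cap: $730 + $6079.20 = $6809.20.
Year-to-date out-of-pocket would reach $70 + $6809.20 = $6879.20, above the $3250 maximum, so the patient pays only $3250 − $70 = $3180.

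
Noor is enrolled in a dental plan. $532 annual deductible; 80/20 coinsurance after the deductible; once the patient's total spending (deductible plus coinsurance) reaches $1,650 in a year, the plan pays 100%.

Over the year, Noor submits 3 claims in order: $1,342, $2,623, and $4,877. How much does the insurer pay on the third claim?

Claim 1 ($1,342): deductible takes $532, $810 remains; patient's 20% is $162. Cost to patient: $694. OOP to date $694. Plan pays $1,342 − $694 = $648.
Claim 2 ($2,623): deductible already satisfied, so patient's share is 20% × $2,623 = $524.60. Patient pays $524.60; OOP now $1,218.60. Plan pays $2,623 − $524.60 = $2,098.40.
Claim 3 ($4,877): deductible met; 20% of $4,877 = $975.40. Adding that to $1,218.60 gives $2,194, past the $1,650 cap; patient pays only $1,650 − $1,218.60 = $431.40. Plan pays $4,877 − $431.40 = $4,445.60.

$4,445.60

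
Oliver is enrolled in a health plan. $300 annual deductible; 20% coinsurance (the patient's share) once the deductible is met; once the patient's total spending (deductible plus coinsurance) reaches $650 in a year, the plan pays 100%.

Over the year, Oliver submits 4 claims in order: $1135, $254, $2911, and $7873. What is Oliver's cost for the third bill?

$132.20

Bill 1, $1135: $300 finishes the deductible; $835 goes to coinsurance; coinsurance $835 × 20% = $167. Patient owes $467 (running OOP $467).
Bill 2, $254: deductible already satisfied, so patient's share is 20% × $254 = $50.80. Patient owes $50.80 (running OOP $517.80).
Bill 3, $2911: deductible already satisfied, so patient's share is 20% × $2911 = $582.20. That would push OOP to $1100, over the $650 cap, so patient pays $650 − $517.80 = $132.20.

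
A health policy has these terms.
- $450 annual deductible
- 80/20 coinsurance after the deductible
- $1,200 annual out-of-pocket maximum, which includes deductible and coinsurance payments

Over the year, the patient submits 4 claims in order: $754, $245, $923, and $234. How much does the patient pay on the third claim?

Claim 1 — $754: deductible takes $450, $304 remains; patient's 20% is $60.80. Patient pays $510.80; OOP now $510.80.
Claim 2 — $245: deductible met; 20% of $245 = $49. Patient owes $49 (running OOP $559.80).
Claim 3 — $923: 20% coinsurance on $923 = $184.60. Patient pays $184.60; OOP now $744.40.

$184.60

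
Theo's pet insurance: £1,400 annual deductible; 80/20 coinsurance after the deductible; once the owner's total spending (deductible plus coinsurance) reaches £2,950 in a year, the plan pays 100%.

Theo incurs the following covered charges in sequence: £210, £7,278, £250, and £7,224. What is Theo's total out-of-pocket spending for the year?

Claim 1 (£210): all of it applies to the deductible. Owner pays £210; OOP now £210.
Claim 2 (£7,278): £1,190 to deductible, leaving £6,088; owner's 20% is £1,217.60. Cost to owner: £2,407.60. OOP to date £2,617.60.
Claim 3 (£250): deductible already satisfied, so owner's share is 20% × £250 = £50. Owner owes £50 (running OOP £2,667.60).
Claim 4 (£7,224): deductible already satisfied, so owner's share is 20% × £7,224 = £1,444.80. That would push OOP to £4,112.40, over the £2,950 cap, so owner pays £2,950 − £2,667.60 = £282.40.
Total paid by the owner: £210 + £2,407.60 + £50 + £282.40 = £2,950.

£2,950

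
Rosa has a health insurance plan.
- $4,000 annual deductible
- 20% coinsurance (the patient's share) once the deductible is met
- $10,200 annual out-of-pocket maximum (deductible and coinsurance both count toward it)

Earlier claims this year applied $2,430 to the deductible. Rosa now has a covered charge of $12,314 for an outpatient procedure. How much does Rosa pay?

$3,718.80

Deductible still to meet: $4,000 − $2,430 = $1,570.
That leaves $12,314 − $1,570 = $10,744 for coinsurance.
Coinsurance: $10,744 × 20% = $2,148.80.
So the patient owes $1,570 + $2,148.80 = $3,718.80 before any cap.
Total out-of-pocket so far would be $2,430 + $3,718.80 = $6,148.80, below the $10,200 cap — no reduction.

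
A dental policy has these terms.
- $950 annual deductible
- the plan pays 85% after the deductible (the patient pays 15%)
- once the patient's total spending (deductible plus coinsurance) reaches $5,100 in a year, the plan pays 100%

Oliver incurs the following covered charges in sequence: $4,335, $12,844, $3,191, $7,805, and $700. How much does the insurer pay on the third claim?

Claim 1 ($4,335): deductible takes $950, $3,385 remains; patient's 15% is $507.75. Patient owes $1,457.75 (running OOP $1,457.75). Plan pays $4,335 − $1,457.75 = $2,877.25.
Claim 2 ($12,844): deductible already satisfied, so patient's share is 15% × $12,844 = $1,926.60. Patient pays $1,926.60; OOP now $3,384.35. Insurer: $12,844 − $1,926.60 = $10,917.40.
Claim 3 ($3,191): 15% coinsurance on $3,191 = $478.65. Cost to patient: $478.65. OOP to date $3,863. Plan pays $3,191 − $478.65 = $2,712.35.

$2,712.35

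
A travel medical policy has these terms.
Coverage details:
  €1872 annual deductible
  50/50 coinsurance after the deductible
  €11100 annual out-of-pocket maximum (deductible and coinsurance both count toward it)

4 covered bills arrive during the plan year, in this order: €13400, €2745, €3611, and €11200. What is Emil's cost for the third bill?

€1805.50

Bill 1, €13400: €1872 finishes the deductible; €11528 goes to coinsurance; traveler's 50% is €5764. Cost to traveler: €7636. OOP to date €7636.
Bill 2, €2745: deductible already satisfied, so traveler's share is 50% × €2745 = €1372.50. Cost to traveler: €1372.50. OOP to date €9008.50.
Bill 3, €3611: 50% coinsurance on €3611 = €1805.50. Traveler owes €1805.50 (running OOP €10814).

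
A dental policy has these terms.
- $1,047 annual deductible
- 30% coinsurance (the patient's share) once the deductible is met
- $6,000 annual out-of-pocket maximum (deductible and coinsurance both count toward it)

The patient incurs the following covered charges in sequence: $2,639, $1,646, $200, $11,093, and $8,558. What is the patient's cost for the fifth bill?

Claim 1 ($2,639): deductible takes $1,047, $1,592 remains; 30% of $1,592 = $477.60. Patient pays $1,524.60; OOP now $1,524.60.
Claim 2 ($1,646): deductible already satisfied, so patient's share is 30% × $1,646 = $493.80. Patient pays $493.80; OOP now $2,018.40.
Claim 3 ($200): deductible met; 30% of $200 = $60. Cost to patient: $60. OOP to date $2,078.40.
Claim 4 ($11,093): deductible met; 30% of $11,093 = $3,327.90. Patient owes $3,327.90 (running OOP $5,406.30).
Claim 5 ($8,558): deductible met; 30% of $8,558 = $2,567.40. OOP would hit $7,973.70 > $6,000, so the cap limits the patient to $6,000 − $5,406.30 = $593.70.

$593.70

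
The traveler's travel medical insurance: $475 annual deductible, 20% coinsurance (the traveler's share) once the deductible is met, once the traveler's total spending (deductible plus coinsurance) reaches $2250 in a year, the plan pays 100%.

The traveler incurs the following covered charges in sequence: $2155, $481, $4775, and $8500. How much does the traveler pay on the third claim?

Claim 1 — $2155: $475 finishes the deductible; $1680 goes to coinsurance; coinsurance $1680 × 20% = $336. Traveler owes $811 (running OOP $811).
Claim 2 — $481: deductible met; 20% of $481 = $96.20. Traveler owes $96.20 (running OOP $907.20).
Claim 3 — $4775: 20% coinsurance on $4775 = $955. Cost to traveler: $955. OOP to date $1862.20.

$955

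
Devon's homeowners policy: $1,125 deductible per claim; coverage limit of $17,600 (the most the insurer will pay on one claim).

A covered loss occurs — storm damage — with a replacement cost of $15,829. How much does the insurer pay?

$14,704

Subtract the deductible: $15,829 − $1,125 = $14,704.
$14,704 ≤ $17,600, so the limit doesn't bind; insurer pays $14,704.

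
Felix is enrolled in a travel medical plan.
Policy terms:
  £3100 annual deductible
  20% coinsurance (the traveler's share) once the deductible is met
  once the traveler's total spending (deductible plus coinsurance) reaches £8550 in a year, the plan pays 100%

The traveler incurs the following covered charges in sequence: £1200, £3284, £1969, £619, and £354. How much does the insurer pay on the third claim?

£1575.20

Claim 1 — £1200: entire amount goes to the deductible. Traveler pays £1200; OOP now £1200. Insurer: £1200 − £1200 = £0.
Claim 2 — £3284: deductible takes £1900, £1384 remains; coinsurance £1384 × 20% = £276.80. Traveler pays £2176.80; OOP now £3376.80. Insurer: £3284 − £2176.80 = £1107.20.
Claim 3 — £1969: deductible met; 20% of £1969 = £393.80. Traveler pays £393.80; OOP now £3770.60. Insurer: £1969 − £393.80 = £1575.20.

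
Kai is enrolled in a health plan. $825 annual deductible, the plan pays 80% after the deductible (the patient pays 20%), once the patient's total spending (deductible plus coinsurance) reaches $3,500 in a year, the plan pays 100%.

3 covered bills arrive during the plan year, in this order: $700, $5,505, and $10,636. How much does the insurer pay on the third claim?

#1 ($700): entire amount goes to the deductible. Patient pays $700; OOP now $700. Plan pays $700 − $700 = $0.
#2 ($5,505): deductible takes $125, $5,380 remains; coinsurance $5,380 × 20% = $1,076. Cost to patient: $1,201. OOP to date $1,901. Plan pays $5,505 − $1,201 = $4,304.
#3 ($10,636): 20% coinsurance on $10,636 = $2,127.20. OOP would hit $4,028.20 > $3,500, so the cap limits the patient to $3,500 − $1,901 = $1,599. Plan pays $10,636 − $1,599 = $9,037.

$9,037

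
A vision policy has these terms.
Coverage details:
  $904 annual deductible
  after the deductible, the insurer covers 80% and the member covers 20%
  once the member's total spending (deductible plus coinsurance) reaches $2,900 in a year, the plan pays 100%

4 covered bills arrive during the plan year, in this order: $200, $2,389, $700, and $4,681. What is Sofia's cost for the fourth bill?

$936.20

Bill 1, $200: entire amount goes to the deductible. Member owes $200 (running OOP $200).
Bill 2, $2,389: $704 to deductible, leaving $1,685; coinsurance $1,685 × 20% = $337. Member pays $1,041; OOP now $1,241.
Bill 3, $700: deductible met; 20% of $700 = $140. Member owes $140 (running OOP $1,381).
Bill 4, $4,681: deductible already satisfied, so member's share is 20% × $4,681 = $936.20. Member owes $936.20 (running OOP $2,317.20).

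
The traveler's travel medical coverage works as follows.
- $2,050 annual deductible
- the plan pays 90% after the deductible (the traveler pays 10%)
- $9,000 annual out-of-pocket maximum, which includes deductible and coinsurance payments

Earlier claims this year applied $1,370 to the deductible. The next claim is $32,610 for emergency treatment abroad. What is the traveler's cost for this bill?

Remaining deductible: $2,050 − $1,370 = $680.
The remaining $31,930 (= $32,610 − $680) moves to coinsurance.
Traveler's 10% share of $31,930 is $3,193.
Traveler responsibility before any cap: $680 + $3,193 = $3,873.
Total out-of-pocket so far would be $1,370 + $3,873 = $5,243, below the $9,000 cap — no reduction.

$3,873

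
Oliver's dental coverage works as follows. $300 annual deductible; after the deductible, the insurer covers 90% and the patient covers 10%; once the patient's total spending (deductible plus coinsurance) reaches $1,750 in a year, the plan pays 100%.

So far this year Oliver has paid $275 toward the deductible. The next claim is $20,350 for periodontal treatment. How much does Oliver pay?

$275 of the $300 deductible is already met, leaving $25.
After the $25 deductible portion, $20,350 − $25 = $20,325 is subject to coinsurance.
Coinsurance: $20,325 × 10% = $2,032.50.
Patient responsibility before any cap: $25 + $2,032.50 = $2,057.50.
Adding $2,057.50 to the $275 already spent would give $2,332.50, which exceeds the $1,750 cap; the patient pays just $1,750 − $275 = $1,475.

$1,475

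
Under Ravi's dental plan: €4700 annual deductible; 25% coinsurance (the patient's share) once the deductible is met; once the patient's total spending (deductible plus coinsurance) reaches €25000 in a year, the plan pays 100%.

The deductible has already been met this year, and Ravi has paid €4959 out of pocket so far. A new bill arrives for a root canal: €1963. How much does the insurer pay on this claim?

The deductible is already satisfied, so the full bill goes to coinsurance.
Coinsurance: €1963 × 25% = €490.75.
Total out-of-pocket so far would be €4959 + €490.75 = €5449.75, below the €25000 cap — no reduction.
The insurer covers the remainder: €1963 − €490.75 = €1472.25.

€1472.25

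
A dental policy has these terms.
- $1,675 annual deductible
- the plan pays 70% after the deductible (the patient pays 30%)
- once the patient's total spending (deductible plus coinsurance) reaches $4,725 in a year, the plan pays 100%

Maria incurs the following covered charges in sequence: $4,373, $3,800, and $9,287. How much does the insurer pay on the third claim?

#1 ($4,373): $1,675 to deductible, leaving $2,698; 30% of $2,698 = $809.40. Patient pays $2,484.40; OOP now $2,484.40. Insurer: $4,373 − $2,484.40 = $1,888.60.
#2 ($3,800): 30% coinsurance on $3,800 = $1,140. Patient owes $1,140 (running OOP $3,624.40). Plan pays $3,800 − $1,140 = $2,660.
#3 ($9,287): 30% coinsurance on $9,287 = $2,786.10. That would push OOP to $6,410.50, over the $4,725 cap, so patient pays $4,725 − $3,624.40 = $1,100.60. Insurer: $9,287 − $1,100.60 = $8,186.40.

$8,186.40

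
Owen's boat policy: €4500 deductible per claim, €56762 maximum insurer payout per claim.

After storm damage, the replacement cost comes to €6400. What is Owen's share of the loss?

Subtract the deductible: €6400 − €4500 = €1900.
That's under the €56762 cap, so the insurer reimburses the full €1900.
Out of pocket: €6400 − €1900 = €4500.

€4500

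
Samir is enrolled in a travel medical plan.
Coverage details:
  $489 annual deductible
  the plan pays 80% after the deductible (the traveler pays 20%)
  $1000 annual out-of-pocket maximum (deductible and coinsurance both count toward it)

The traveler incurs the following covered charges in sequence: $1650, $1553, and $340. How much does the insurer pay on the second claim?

Claim 1 — $1650: $489 to deductible, leaving $1161; traveler's 20% is $232.20. Traveler pays $721.20; OOP now $721.20. Insurer: $1650 − $721.20 = $928.80.
Claim 2 — $1553: deductible met; 20% of $1553 = $310.60. OOP would hit $1031.80 > $1000, so the cap limits the traveler to $1000 − $721.20 = $278.80. Plan pays $1553 − $278.80 = $1274.20.

$1274.20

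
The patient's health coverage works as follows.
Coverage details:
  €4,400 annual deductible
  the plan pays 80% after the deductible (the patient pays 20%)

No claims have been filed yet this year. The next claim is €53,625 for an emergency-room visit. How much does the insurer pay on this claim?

€39,380

Nothing has been paid toward the €4,400 deductible, so the first €4,400 of this charge is applied there.
After the €4,400 deductible portion, €53,625 − €4,400 = €49,225 is subject to coinsurance.
Coinsurance: €49,225 × 20% = €9,845.
Patient responsibility: €4,400 + €9,845 = €14,245.
Insurer pays the balance: €53,625 − €14,245 = €39,380.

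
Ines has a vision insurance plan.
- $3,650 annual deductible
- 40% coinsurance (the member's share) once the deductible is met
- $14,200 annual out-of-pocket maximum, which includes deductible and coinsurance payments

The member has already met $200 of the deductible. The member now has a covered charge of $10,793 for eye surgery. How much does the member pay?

$6,387.20

Remaining deductible: $3,650 − $200 = $3,450.
That leaves $10,793 − $3,450 = $7,343 for coinsurance.
40% of $7,343 = $2,937.20 falls to the member.
So the member owes $3,450 + $2,937.20 = $6,387.20 before any cap.
Total out-of-pocket so far would be $200 + $6,387.20 = $6,587.20, below the $14,200 cap — no reduction.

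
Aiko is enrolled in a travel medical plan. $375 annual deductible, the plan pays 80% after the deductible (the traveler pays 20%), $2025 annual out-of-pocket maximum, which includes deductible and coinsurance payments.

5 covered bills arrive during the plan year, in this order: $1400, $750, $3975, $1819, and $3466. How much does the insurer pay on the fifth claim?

$3329.80

Claim 1 — $1400: deductible takes $375, $1025 remains; coinsurance $1025 × 20% = $205. Cost to traveler: $580. OOP to date $580. Insurer: $1400 − $580 = $820.
Claim 2 — $750: 20% coinsurance on $750 = $150. Cost to traveler: $150. OOP to date $730. Insurer: $750 − $150 = $600.
Claim 3 — $3975: 20% coinsurance on $3975 = $795. Traveler pays $795; OOP now $1525. Plan pays $3975 − $795 = $3180.
Claim 4 — $1819: deductible already satisfied, so traveler's share is 20% × $1819 = $363.80. Traveler owes $363.80 (running OOP $1888.80). Insurer: $1819 − $363.80 = $1455.20.
Claim 5 — $3466: deductible met; 20% of $3466 = $693.20. That would push OOP to $2582, over the $2025 cap, so traveler pays $2025 − $1888.80 = $136.20. Plan pays $3466 − $136.20 = $3329.80.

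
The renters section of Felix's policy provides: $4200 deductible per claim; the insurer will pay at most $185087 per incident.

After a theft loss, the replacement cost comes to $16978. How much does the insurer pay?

$12778

Less the $4200 deductible: $16978 − $4200 = $12778.
$12778 is within the $185087 limit, so the insurer pays $12778.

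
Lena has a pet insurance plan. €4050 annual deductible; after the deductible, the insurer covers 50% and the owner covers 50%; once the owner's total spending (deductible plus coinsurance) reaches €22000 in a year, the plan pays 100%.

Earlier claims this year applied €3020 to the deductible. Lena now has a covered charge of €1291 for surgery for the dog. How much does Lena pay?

€1160.50

Remaining deductible: €4050 − €3020 = €1030.
The remaining €261 (= €1291 − €1030) moves to coinsurance.
50% of €261 = €130.50 falls to the owner.
Owner responsibility before any cap: €1030 + €130.50 = €1160.50.
Total out-of-pocket so far would be €3020 + €1160.50 = €4180.50, below the €22000 cap — no reduction.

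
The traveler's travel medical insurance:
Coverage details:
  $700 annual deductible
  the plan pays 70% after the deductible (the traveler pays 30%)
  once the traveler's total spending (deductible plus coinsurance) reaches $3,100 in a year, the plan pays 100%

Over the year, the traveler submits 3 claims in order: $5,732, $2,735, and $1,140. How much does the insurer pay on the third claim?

Claim 1 — $5,732: $700 finishes the deductible; $5,032 goes to coinsurance; coinsurance $5,032 × 30% = $1,509.60. Traveler owes $2,209.60 (running OOP $2,209.60). Insurer: $5,732 − $2,209.60 = $3,522.40.
Claim 2 — $2,735: deductible already satisfied, so traveler's share is 30% × $2,735 = $820.50. Cost to traveler: $820.50. OOP to date $3,030.10. Insurer: $2,735 − $820.50 = $1,914.50.
Claim 3 — $1,140: deductible already satisfied, so traveler's share is 30% × $1,140 = $342. That would push OOP to $3,372.10, over the $3,100 cap, so traveler pays $3,100 − $3,030.10 = $69.90. Insurer: $1,140 − $69.90 = $1,070.10.

$1,070.10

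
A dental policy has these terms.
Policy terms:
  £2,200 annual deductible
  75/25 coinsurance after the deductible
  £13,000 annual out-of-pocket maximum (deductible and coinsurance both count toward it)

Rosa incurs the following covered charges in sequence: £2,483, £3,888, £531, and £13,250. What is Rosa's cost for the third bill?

£132.75

#1 (£2,483): £2,200 to deductible, leaving £283; 25% of £283 = £70.75. Cost to patient: £2,270.75. OOP to date £2,270.75.
#2 (£3,888): deductible met; 25% of £3,888 = £972. Cost to patient: £972. OOP to date £3,242.75.
#3 (£531): deductible met; 25% of £531 = £132.75. Patient owes £132.75 (running OOP £3,375.50).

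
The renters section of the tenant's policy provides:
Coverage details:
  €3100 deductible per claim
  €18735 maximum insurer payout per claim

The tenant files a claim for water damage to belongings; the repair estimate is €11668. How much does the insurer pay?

Less the €3100 deductible: €11668 − €3100 = €8568.
€8568 is within the €18735 limit, so the insurer pays €8568.

€8568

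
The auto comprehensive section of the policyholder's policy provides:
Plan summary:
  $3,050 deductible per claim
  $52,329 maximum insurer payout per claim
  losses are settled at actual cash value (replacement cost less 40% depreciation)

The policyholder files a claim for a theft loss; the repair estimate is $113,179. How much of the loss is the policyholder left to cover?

At 40% depreciation, ACV = $113,179 − $45,271.60 = $67,907.40.
Subtract the deductible: $67,907.40 − $3,050 = $64,857.40.
The $52,329 per-incident cap binds; insurer pays $52,329.
Policyholder's share is the uncovered remainder: $113,179 − $52,329 = $60,850.

$60,850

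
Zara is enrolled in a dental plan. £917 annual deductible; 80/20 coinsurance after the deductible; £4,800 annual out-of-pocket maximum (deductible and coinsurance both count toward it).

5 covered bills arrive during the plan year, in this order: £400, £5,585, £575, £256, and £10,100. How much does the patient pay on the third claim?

Claim 1 — £400: entire amount goes to the deductible. Cost to patient: £400. OOP to date £400.
Claim 2 — £5,585: £517 finishes the deductible; £5,068 goes to coinsurance; patient's 20% is £1,013.60. Cost to patient: £1,530.60. OOP to date £1,930.60.
Claim 3 — £575: deductible already satisfied, so patient's share is 20% × £575 = £115. Cost to patient: £115. OOP to date £2,045.60.

£115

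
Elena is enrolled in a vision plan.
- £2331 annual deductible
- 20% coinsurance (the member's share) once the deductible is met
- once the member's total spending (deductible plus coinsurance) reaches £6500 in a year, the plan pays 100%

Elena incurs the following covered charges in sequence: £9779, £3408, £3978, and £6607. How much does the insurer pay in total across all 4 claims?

£17272

Bill 1, £9779: deductible takes £2331, £7448 remains; 20% of £7448 = £1489.60. Member pays £3820.60; OOP now £3820.60. Plan pays £9779 − £3820.60 = £5958.40.
Bill 2, £3408: deductible already satisfied, so member's share is 20% × £3408 = £681.60. Member owes £681.60 (running OOP £4502.20). Plan pays £3408 − £681.60 = £2726.40.
Bill 3, £3978: deductible met; 20% of £3978 = £795.60. Cost to member: £795.60. OOP to date £5297.80. Insurer: £3978 − £795.60 = £3182.40.
Bill 4, £6607: deductible already satisfied, so member's share is 20% × £6607 = £1321.40. That would push OOP to £6619.20, over the £6500 cap, so member pays £6500 − £5297.80 = £1202.20. Insurer: £6607 − £1202.20 = £5404.80.
Insurer total = bills − member's total = £23772 − £6500 = £17272.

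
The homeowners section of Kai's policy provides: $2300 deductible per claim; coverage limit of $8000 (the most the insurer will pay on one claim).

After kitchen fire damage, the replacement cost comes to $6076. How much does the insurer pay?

Subtract the deductible: $6076 − $2300 = $3776.
$3776 is within the $8000 limit, so the insurer pays $3776.

$3776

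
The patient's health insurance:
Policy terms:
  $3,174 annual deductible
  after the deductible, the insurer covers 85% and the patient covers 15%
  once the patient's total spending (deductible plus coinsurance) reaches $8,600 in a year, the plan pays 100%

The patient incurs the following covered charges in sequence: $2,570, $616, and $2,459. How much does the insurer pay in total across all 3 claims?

Claim 1 ($2,570): fully absorbed by the deductible. Patient pays $2,570; OOP now $2,570. Insurer: $2,570 − $2,570 = $0.
Claim 2 ($616): deductible takes $604, $12 remains; 15% of $12 = $1.80. Cost to patient: $605.80. OOP to date $3,175.80. Insurer: $616 − $605.80 = $10.20.
Claim 3 ($2,459): 15% coinsurance on $2,459 = $368.85. Cost to patient: $368.85. OOP to date $3,544.65. Insurer: $2,459 − $368.85 = $2,090.15.
Insurer total: $0 + $10.20 + $2,090.15 = $2,100.35.

$2,100.35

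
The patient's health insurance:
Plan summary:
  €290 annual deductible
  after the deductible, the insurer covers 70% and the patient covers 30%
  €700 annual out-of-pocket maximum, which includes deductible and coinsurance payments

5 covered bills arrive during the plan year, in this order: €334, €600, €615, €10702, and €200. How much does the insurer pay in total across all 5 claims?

€11751

Claim 1 — €334: €290 finishes the deductible; €44 goes to coinsurance; 30% of €44 = €13.20. Cost to patient: €303.20. OOP to date €303.20. Plan pays €334 − €303.20 = €30.80.
Claim 2 — €600: 30% coinsurance on €600 = €180. Patient owes €180 (running OOP €483.20). Plan pays €600 − €180 = €420.
Claim 3 — €615: 30% coinsurance on €615 = €184.50. Patient owes €184.50 (running OOP €667.70). Insurer: €615 − €184.50 = €430.50.
Claim 4 — €10702: 30% coinsurance on €10702 = €3210.60. That would push OOP to €3878.30, over the €700 cap, so patient pays €700 − €667.70 = €32.30. Plan pays €10702 − €32.30 = €10669.70.
Claim 5 — €200: 30% coinsurance on €200 = €60. That would push OOP to €760, over the €700 cap, so patient pays €700 − €700 = €0. Insurer: €200 − €0 = €200.
Insurer total: €30.80 + €420 + €430.50 + €10669.70 + €200 = €11751.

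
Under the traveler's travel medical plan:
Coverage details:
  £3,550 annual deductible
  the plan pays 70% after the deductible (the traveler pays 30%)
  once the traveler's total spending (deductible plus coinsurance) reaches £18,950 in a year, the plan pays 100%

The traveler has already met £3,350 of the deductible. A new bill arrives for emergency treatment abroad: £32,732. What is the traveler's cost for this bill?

Remaining deductible: £3,550 − £3,350 = £200.
That leaves £32,732 − £200 = £32,532 for coinsurance.
30% of £32,532 = £9,759.60 falls to the traveler.
Traveler responsibility before any cap: £200 + £9,759.60 = £9,959.60.
Cumulative spending £3,350 + £9,959.60 = £13,309.60 stays under the £18,950 maximum.

£9,959.60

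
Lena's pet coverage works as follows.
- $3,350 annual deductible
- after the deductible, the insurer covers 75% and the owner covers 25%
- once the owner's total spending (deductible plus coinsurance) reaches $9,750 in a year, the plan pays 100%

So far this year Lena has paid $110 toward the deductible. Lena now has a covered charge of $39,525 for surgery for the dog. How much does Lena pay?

$9,640

Remaining deductible: $3,350 − $110 = $3,240.
After the $3,240 deductible portion, $39,525 − $3,240 = $36,285 is subject to coinsurance.
Coinsurance: $36,285 × 25% = $9,071.25.
Owner responsibility before any cap: $3,240 + $9,071.25 = $12,311.25.
That would bring total out-of-pocket to $12,421.25, past the $9,750 cap. The owner is capped at $9,750 − $110 = $9,640 on this claim.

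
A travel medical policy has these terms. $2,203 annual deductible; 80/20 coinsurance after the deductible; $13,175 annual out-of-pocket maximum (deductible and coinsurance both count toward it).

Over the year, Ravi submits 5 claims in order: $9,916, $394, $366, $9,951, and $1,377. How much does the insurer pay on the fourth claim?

#1 ($9,916): $2,203 to deductible, leaving $7,713; 20% of $7,713 = $1,542.60. Cost to traveler: $3,745.60. OOP to date $3,745.60. Insurer: $9,916 − $3,745.60 = $6,170.40.
#2 ($394): deductible already satisfied, so traveler's share is 20% × $394 = $78.80. Traveler pays $78.80; OOP now $3,824.40. Insurer: $394 − $78.80 = $315.20.
#3 ($366): deductible already satisfied, so traveler's share is 20% × $366 = $73.20. Traveler owes $73.20 (running OOP $3,897.60). Insurer: $366 − $73.20 = $292.80.
#4 ($9,951): deductible met; 20% of $9,951 = $1,990.20. Traveler pays $1,990.20; OOP now $5,887.80. Insurer: $9,951 − $1,990.20 = $7,960.80.

$7,960.80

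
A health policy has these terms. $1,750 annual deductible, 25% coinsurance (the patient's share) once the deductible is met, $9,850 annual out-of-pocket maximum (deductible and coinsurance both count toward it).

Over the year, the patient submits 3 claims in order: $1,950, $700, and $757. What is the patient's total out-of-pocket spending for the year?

$2,164.25

#1 ($1,950): deductible takes $1,750, $200 remains; coinsurance $200 × 25% = $50. Cost to patient: $1,800. OOP to date $1,800.
#2 ($700): deductible already satisfied, so patient's share is 25% × $700 = $175. Patient pays $175; OOP now $1,975.
#3 ($757): deductible met; 25% of $757 = $189.25. Patient owes $189.25 (running OOP $2,164.25).
Summing the patient's payments: $1,800 + $175 + $189.25 = $2,164.25.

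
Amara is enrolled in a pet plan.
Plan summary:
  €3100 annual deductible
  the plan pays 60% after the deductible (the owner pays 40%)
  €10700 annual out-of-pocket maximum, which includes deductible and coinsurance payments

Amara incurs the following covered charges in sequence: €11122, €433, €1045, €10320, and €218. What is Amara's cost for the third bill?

€418

Claim 1 (€11122): deductible takes €3100, €8022 remains; coinsurance €8022 × 40% = €3208.80. Cost to owner: €6308.80. OOP to date €6308.80.
Claim 2 (€433): deductible already satisfied, so owner's share is 40% × €433 = €173.20. Owner pays €173.20; OOP now €6482.
Claim 3 (€1045): 40% coinsurance on €1045 = €418. Owner owes €418 (running OOP €6900).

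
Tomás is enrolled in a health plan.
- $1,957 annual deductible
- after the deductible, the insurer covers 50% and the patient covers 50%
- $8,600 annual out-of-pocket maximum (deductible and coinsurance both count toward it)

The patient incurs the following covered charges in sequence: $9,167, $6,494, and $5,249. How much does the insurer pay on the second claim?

$3,456

#1 ($9,167): $1,957 finishes the deductible; $7,210 goes to coinsurance; patient's 50% is $3,605. Cost to patient: $5,562. OOP to date $5,562. Insurer: $9,167 − $5,562 = $3,605.
#2 ($6,494): deductible met; 50% of $6,494 = $3,247. OOP would hit $8,809 > $8,600, so the cap limits the patient to $8,600 − $5,562 = $3,038. Plan pays $6,494 − $3,038 = $3,456.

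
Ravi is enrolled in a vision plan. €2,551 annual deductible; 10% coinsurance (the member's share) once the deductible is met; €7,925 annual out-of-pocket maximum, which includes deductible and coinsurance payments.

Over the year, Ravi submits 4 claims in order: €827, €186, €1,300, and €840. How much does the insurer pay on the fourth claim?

#1 (€827): all of it applies to the deductible. Member owes €827 (running OOP €827). Plan pays €827 − €827 = €0.
#2 (€186): entire amount goes to the deductible. Member pays €186; OOP now €1,013. Insurer: €186 − €186 = €0.
#3 (€1,300): entire amount goes to the deductible. Cost to member: €1,300. OOP to date €2,313. Insurer: €1,300 − €1,300 = €0.
#4 (€840): €238 to deductible, leaving €602; 10% of €602 = €60.20. Member owes €298.20 (running OOP €2,611.20). Plan pays €840 − €298.20 = €541.80.

€541.80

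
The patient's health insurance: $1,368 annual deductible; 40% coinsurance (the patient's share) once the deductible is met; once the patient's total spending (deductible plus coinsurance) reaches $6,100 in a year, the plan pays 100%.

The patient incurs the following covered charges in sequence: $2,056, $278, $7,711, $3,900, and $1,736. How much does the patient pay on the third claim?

Claim 1 ($2,056): deductible takes $1,368, $688 remains; 40% of $688 = $275.20. Patient owes $1,643.20 (running OOP $1,643.20).
Claim 2 ($278): deductible already satisfied, so patient's share is 40% × $278 = $111.20. Cost to patient: $111.20. OOP to date $1,754.40.
Claim 3 ($7,711): deductible already satisfied, so patient's share is 40% × $7,711 = $3,084.40. Cost to patient: $3,084.40. OOP to date $4,838.80.

$3,084.40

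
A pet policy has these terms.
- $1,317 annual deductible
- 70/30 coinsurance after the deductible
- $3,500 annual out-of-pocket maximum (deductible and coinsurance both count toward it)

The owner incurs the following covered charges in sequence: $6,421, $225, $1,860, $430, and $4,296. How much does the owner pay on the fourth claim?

$26.30

Claim 1 ($6,421): deductible takes $1,317, $5,104 remains; 30% of $5,104 = $1,531.20. Owner pays $2,848.20; OOP now $2,848.20.
Claim 2 ($225): deductible already satisfied, so owner's share is 30% × $225 = $67.50. Cost to owner: $67.50. OOP to date $2,915.70.
Claim 3 ($1,860): deductible met; 30% of $1,860 = $558. Owner pays $558; OOP now $3,473.70.
Claim 4 ($430): deductible already satisfied, so owner's share is 30% × $430 = $129. Adding that to $3,473.70 gives $3,602.70, past the $3,500 cap; owner pays only $3,500 − $3,473.70 = $26.30.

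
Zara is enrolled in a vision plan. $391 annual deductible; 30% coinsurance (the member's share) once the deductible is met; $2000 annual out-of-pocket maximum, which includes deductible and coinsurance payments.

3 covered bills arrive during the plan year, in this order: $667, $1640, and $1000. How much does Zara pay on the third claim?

Claim 1 ($667): deductible takes $391, $276 remains; 30% of $276 = $82.80. Cost to member: $473.80. OOP to date $473.80.
Claim 2 ($1640): 30% coinsurance on $1640 = $492. Member pays $492; OOP now $965.80.
Claim 3 ($1000): deductible met; 30% of $1000 = $300. Cost to member: $300. OOP to date $1265.80.

$300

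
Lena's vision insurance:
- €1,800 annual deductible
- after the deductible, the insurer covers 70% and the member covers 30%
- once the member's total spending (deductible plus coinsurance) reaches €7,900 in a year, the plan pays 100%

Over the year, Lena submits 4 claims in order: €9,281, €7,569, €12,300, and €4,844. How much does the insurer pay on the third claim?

#1 (€9,281): €1,800 finishes the deductible; €7,481 goes to coinsurance; 30% of €7,481 = €2,244.30. Member owes €4,044.30 (running OOP €4,044.30). Insurer: €9,281 − €4,044.30 = €5,236.70.
#2 (€7,569): deductible already satisfied, so member's share is 30% × €7,569 = €2,270.70. Member pays €2,270.70; OOP now €6,315. Plan pays €7,569 − €2,270.70 = €5,298.30.
#3 (€12,300): deductible met; 30% of €12,300 = €3,690. Adding that to €6,315 gives €10,005, past the €7,900 cap; member pays only €7,900 − €6,315 = €1,585. Insurer: €12,300 − €1,585 = €10,715.

€10,715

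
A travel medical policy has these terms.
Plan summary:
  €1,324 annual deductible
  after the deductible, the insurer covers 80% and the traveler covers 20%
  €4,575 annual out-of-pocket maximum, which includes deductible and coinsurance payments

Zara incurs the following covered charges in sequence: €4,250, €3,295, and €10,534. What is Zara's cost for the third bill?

€2,006.80

Claim 1 — €4,250: €1,324 finishes the deductible; €2,926 goes to coinsurance; traveler's 20% is €585.20. Cost to traveler: €1,909.20. OOP to date €1,909.20.
Claim 2 — €3,295: deductible already satisfied, so traveler's share is 20% × €3,295 = €659. Cost to traveler: €659. OOP to date €2,568.20.
Claim 3 — €10,534: deductible already satisfied, so traveler's share is 20% × €10,534 = €2,106.80. OOP would hit €4,675 > €4,575, so the cap limits the traveler to €4,575 − €2,568.20 = €2,006.80.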